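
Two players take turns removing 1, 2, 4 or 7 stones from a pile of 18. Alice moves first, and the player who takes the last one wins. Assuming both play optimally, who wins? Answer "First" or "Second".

Positions where the player to move wins (W) vs loses (L):
i:   0  1  2  3  4  5  6  7  8  9 10 11 12 13 14 15 16 17 18
     L  W  W  L  W  W  L  W  W  L  W  W  L  W  W  L  W  W  L
Position 18 is L, so the second player wins.

Second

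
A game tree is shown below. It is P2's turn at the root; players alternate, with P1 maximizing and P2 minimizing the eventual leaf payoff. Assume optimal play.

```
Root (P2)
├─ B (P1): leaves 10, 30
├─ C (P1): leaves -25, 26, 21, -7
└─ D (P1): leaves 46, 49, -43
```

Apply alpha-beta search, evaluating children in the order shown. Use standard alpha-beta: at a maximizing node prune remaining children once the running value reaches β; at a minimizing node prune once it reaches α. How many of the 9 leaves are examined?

7

B [α=-∞,β=+∞]: v=30
C [α=-∞,β=30]: v=26
D [α=-∞,β=26]: v=46 after child 1 ≥ β → β-cutoff, skip 2
Root [α=-∞,β=+∞]: v=26
Leaves evaluated: 7 of 9.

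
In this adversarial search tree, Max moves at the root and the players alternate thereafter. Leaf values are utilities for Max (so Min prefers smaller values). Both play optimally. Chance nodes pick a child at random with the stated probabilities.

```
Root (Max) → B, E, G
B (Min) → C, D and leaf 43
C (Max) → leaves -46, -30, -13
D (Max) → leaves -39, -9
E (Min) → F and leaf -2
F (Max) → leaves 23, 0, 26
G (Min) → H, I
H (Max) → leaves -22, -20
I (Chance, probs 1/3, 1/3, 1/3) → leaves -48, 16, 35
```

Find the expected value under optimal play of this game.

-2

C (Max): max(-46, -30, -13) = -13
D (Max): max(-39, -9) = -9
B (Min): min(-13, -9, 43) = -13
F (Max): max(23, 0, 26) = 26
E (Min): min(26, -2) = -2
H (Max): max(-22, -20) = -20
I (Chance): 1/3·-48 + 1/3·16 + 1/3·35 = 1
G (Min): min(-20, 1) = -20
Root (Max): max(-13, -2, -20) = -2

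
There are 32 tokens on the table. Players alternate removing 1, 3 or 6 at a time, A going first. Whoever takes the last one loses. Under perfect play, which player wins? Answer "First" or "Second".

i:   0  1  2  3  4  5  6  7  8  9 10 11 12 13 14 15 16 17 18 19 20 21 22 23 24 25 26 27 28 29 30 31 32
     W  L  W  L  W  L  W  W  W  W  L  W  L  W  L  W  W  W  W  L  W  L  W  L  W  W  W  W  L  W  L  W  L
Position 32 is L, so the second player wins.

Second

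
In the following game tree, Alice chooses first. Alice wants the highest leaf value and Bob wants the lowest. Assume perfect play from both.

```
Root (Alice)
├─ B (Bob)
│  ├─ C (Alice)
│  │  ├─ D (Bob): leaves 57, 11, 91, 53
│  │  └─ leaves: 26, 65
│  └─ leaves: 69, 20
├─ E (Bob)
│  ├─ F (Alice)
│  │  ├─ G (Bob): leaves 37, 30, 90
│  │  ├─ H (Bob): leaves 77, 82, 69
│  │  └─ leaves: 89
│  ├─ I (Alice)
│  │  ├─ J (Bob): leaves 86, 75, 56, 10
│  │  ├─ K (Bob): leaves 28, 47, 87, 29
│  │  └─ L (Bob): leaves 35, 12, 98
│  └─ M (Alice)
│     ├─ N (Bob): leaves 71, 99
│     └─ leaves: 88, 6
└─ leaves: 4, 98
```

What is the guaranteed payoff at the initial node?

98

D (Bob): min(57, 11, 91, 53) = 11
C (Alice): max(11, 26, 65) = 65
B (Bob): min(65, 69, 20) = 20
G (Bob): min(37, 30, 90) = 30
H (Bob): min(77, 82, 69) = 69
F (Alice): max(30, 69, 89) = 89
J (Bob): min(86, 75, 56, 10) = 10
K (Bob): min(28, 47, 87, 29) = 28
L (Bob): min(35, 12, 98) = 12
I (Alice): max(10, 28, 12) = 28
N (Bob): min(71, 99) = 71
M (Alice): max(71, 88, 6) = 88
E (Bob): min(89, 28, 88) = 28
Root (Alice): max(20, 28, 4, 98) = 98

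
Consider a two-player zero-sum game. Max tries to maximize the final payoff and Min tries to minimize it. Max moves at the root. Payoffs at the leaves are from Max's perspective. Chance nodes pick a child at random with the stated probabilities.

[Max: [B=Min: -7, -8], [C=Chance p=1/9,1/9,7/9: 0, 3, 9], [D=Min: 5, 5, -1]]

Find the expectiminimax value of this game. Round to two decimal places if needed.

B (Min): min(-7, -8) = -8
C (Chance): 1/9·0 + 1/9·3 + 7/9·9 = 7.33
D (Min): min(5, 5, -1) = -1
Root (Max): max(-8, 7.33, -1) = 7.33

7.33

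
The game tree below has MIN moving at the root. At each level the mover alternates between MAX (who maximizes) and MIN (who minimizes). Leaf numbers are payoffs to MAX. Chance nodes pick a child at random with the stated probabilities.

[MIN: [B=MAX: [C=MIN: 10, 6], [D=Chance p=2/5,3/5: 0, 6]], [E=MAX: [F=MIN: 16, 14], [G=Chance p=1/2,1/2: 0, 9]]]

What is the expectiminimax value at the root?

C (MIN): min(10, 6) = 6
D (Chance): 2/5·0 + 3/5·6 = 3.6
B (MAX): max(6, 3.6) = 6
F (MIN): min(16, 14) = 14
G (Chance): 1/2·0 + 1/2·9 = 4.5
E (MAX): max(14, 4.5) = 14
Root (MIN): min(6, 14) = 6

6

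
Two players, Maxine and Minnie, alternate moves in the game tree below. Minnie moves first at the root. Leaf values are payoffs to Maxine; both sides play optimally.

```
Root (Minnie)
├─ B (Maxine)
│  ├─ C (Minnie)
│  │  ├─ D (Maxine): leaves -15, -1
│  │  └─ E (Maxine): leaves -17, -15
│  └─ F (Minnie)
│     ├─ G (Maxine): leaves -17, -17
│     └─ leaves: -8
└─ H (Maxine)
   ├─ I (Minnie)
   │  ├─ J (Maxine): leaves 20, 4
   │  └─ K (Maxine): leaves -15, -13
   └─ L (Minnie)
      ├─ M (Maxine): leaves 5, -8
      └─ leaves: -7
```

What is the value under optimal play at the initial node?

D (Maxine): max(-15, -1) = -1
E (Maxine): max(-17, -15) = -15
C (Minnie): min(-1, -15) = -15
G (Maxine): max(-17, -17) = -17
F (Minnie): min(-17, -8) = -17
B (Maxine): max(-15, -17) = -15
J (Maxine): max(20, 4) = 20
K (Maxine): max(-15, -13) = -13
I (Minnie): min(20, -13) = -13
M (Maxine): max(5, -8) = 5
L (Minnie): min(5, -7) = -7
H (Maxine): max(-13, -7) = -7
Root (Minnie): min(-15, -7) = -15

-15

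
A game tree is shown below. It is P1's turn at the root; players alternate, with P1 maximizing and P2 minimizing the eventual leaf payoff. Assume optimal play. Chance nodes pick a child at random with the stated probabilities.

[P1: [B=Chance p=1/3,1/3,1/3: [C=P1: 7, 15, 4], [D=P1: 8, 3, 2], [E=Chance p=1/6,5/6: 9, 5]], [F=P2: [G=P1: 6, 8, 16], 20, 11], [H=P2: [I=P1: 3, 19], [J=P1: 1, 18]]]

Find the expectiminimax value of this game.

18

C (P1): max(7, 15, 4) = 15
D (P1): max(8, 3, 2) = 8
E (Chance): 1/6·9 + 5/6·5 = 5.67
B (Chance): 1/3·15 + 1/3·8 + 1/3·5.67 = 9.56
G (P1): max(6, 8, 16) = 16
F (P2): min(16, 20, 11) = 11
I (P1): max(3, 19) = 19
J (P1): max(1, 18) = 18
H (P2): min(19, 18) = 18
Root (P1): max(9.56, 11, 18) = 18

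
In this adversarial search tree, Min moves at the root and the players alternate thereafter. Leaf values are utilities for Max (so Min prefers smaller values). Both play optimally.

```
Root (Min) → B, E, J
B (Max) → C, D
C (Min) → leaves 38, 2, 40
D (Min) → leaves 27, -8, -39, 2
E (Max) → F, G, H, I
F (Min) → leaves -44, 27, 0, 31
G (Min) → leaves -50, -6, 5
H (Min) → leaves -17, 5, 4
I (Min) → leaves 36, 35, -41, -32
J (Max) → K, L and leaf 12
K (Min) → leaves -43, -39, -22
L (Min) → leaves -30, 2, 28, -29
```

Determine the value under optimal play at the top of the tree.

-17

C (Min): min(38, 2, 40) = 2
D (Min): min(27, -8, -39, 2) = -39
B (Max): max(2, -39) = 2
F (Min): min(-44, 27, 0, 31) = -44
G (Min): min(-50, -6, 5) = -50
H (Min): min(-17, 5, 4) = -17
I (Min): min(36, 35, -41, -32) = -41
E (Max): max(-44, -50, -17, -41) = -17
K (Min): min(-43, -39, -22) = -43
L (Min): min(-30, 2, 28, -29) = -30
J (Max): max(-43, -30, 12) = 12
Root (Min): min(2, -17, 12) = -17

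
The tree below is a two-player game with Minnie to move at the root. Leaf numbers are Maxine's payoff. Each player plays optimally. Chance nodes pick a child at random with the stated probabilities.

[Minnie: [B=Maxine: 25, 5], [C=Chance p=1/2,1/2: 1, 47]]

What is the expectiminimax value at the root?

24

B (Maxine): max(25, 5) = 25
C (Chance): 1/2·1 + 1/2·47 = 24
Root (Minnie): min(25, 24) = 24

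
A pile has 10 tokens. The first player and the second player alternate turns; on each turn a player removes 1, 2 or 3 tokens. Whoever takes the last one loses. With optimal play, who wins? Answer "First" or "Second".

Mark each pile size as W (mover wins) or L (mover loses):
i:   0  1  2  3  4  5  6  7  8  9 10
     W  L  W  W  W  L  W  W  W  L  W
Position 10 is W, so the first player wins.

First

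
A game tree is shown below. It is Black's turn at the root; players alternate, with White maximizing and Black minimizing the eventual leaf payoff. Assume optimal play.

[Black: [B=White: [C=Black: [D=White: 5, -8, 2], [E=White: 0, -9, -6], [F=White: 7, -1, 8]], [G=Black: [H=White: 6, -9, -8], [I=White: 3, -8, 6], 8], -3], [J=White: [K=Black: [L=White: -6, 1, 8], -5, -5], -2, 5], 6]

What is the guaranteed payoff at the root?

5

D (White): max(5, -8, 2) = 5
E (White): max(0, -9, -6) = 0
F (White): max(7, -1, 8) = 8
C (Black): min(5, 0, 8) = 0
H (White): max(6, -9, -8) = 6
I (White): max(3, -8, 6) = 6
G (Black): min(6, 6, 8) = 6
B (White): max(0, 6, -3) = 6
L (White): max(-6, 1, 8) = 8
K (Black): min(8, -5, -5) = -5
J (White): max(-5, -2, 5) = 5
Root (Black): min(6, 5, 6) = 5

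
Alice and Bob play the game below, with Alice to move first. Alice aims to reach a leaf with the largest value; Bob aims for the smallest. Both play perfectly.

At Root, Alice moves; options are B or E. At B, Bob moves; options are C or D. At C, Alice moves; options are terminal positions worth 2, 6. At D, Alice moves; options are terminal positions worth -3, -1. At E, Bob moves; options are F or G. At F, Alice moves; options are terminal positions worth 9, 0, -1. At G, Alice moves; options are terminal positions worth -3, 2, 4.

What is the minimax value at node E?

F: max(9, 0, -1) = 9
G: max(-3, 2, 4) = 4
E: min(9, 4) = 4

4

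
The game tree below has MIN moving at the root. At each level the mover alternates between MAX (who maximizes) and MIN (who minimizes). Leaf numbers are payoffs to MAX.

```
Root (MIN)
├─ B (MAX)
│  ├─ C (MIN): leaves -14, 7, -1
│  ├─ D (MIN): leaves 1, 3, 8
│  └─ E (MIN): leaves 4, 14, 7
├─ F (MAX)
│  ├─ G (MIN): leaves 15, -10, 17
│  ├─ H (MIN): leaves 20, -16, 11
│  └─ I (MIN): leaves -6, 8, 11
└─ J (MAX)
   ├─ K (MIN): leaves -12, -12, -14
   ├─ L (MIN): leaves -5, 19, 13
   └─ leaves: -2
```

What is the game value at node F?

G: min(15, -10, 17) = -10
H: min(20, -16, 11) = -16
I: min(-6, 8, 11) = -6
F: max(-10, -16, -6) = -6

-6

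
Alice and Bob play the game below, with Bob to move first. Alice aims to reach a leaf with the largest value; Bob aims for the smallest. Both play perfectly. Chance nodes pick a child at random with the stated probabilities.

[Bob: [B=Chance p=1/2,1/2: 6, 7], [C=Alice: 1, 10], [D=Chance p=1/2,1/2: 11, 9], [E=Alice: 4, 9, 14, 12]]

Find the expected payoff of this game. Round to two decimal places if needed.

6.5

B (Chance): 1/2·6 + 1/2·7 = 6.5
C (Alice): max(1, 10) = 10
D (Chance): 1/2·11 + 1/2·9 = 10
E (Alice): max(4, 9, 14, 12) = 14
Root (Bob): min(6.5, 10, 10, 14) = 6.5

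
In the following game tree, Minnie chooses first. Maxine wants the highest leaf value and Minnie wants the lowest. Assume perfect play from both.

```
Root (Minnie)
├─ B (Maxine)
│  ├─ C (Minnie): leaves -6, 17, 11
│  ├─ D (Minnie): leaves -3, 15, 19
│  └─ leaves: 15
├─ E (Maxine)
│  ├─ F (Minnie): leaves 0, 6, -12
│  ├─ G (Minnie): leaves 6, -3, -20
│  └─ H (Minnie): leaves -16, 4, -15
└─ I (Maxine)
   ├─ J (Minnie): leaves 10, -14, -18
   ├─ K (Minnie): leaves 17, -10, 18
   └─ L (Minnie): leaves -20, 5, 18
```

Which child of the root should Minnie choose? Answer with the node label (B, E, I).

E

C (Minnie): min(-6, 17, 11) = -6
D (Minnie): min(-3, 15, 19) = -3
B (Maxine): max(-6, -3, 15) = 15
F (Minnie): min(0, 6, -12) = -12
G (Minnie): min(6, -3, -20) = -20
H (Minnie): min(-16, 4, -15) = -16
E (Maxine): max(-12, -20, -16) = -12
J (Minnie): min(10, -14, -18) = -18
K (Minnie): min(17, -10, 18) = -10
L (Minnie): min(-20, 5, 18) = -20
I (Maxine): max(-18, -10, -20) = -10
Root (Minnie): min(15, -12, -10) = -12
Minnie picks the child with the lowest value: E (value -12).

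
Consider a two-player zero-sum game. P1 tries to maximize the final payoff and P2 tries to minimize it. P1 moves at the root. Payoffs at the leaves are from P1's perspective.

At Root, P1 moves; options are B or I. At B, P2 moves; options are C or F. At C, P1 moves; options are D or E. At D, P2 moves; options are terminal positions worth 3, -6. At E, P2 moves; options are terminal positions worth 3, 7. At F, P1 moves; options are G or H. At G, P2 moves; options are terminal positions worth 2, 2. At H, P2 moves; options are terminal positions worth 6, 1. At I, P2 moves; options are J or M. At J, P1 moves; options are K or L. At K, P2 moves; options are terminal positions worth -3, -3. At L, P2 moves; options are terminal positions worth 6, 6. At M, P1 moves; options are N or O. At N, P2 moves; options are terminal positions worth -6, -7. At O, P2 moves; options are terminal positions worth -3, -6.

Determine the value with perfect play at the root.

2

D (P2): min(3, -6) = -6
E (P2): min(3, 7) = 3
C (P1): max(-6, 3) = 3
G (P2): min(2, 2) = 2
H (P2): min(6, 1) = 1
F (P1): max(2, 1) = 2
B (P2): min(3, 2) = 2
K (P2): min(-3, -3) = -3
L (P2): min(6, 6) = 6
J (P1): max(-3, 6) = 6
N (P2): min(-6, -7) = -7
O (P2): min(-3, -6) = -6
M (P1): max(-7, -6) = -6
I (P2): min(6, -6) = -6
Root (P1): max(2, -6) = 2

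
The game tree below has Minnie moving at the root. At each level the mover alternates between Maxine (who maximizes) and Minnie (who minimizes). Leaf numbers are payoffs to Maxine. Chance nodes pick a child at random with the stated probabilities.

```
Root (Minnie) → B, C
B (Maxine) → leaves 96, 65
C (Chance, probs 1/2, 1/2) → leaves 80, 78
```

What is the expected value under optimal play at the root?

79

B (Maxine): max(96, 65) = 96
C (Chance): 1/2·80 + 1/2·78 = 79
Root (Minnie): min(96, 79) = 79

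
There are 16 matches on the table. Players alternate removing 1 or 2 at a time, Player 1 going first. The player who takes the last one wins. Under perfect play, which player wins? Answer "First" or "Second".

First

Compute winning (W) and losing (L) positions by backward induction:
i:   0  1  2  3  4  5  6  7  8  9 10 11 12 13 14 15 16
     L  W  W  L  W  W  L  W  W  L  W  W  L  W  W  L  W
Position 16 is W, so the first player wins.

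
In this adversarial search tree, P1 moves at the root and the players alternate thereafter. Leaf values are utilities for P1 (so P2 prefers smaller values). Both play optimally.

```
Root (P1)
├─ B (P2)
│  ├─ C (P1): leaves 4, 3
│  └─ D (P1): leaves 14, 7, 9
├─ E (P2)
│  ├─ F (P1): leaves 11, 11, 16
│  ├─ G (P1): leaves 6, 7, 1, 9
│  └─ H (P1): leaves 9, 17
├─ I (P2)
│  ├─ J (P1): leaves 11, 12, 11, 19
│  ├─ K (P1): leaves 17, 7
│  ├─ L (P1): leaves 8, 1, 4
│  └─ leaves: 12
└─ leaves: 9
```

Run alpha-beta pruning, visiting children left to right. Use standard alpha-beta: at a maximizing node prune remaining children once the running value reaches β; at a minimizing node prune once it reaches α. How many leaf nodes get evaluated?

21

C [α=-∞,β=+∞]: v=4
D [α=-∞,β=4]: v=14 after child 1 ≥ β → β-cutoff, skip 2
B [α=-∞,β=+∞]: v=4
F [α=4,β=+∞]: v=16
G [α=4,β=16]: v=9
H [α=4,β=9]: v=9 after child 1 ≥ β → β-cutoff, skip 1
E [α=4,β=+∞]: v=9
J [α=9,β=+∞]: v=19
K [α=9,β=19]: v=17
L [α=9,β=17]: v=8
I [α=9,β=+∞]: v=8 after child 3 ≤ α → α-cutoff, skip 1
Root [α=-∞,β=+∞]: v=9
Leaves evaluated: 21 of 25.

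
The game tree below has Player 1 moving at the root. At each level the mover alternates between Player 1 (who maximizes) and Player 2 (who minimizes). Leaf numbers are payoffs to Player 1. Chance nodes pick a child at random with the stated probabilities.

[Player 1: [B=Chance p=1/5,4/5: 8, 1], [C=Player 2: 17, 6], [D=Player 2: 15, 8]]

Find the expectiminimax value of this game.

B (Chance): 1/5·8 + 4/5·1 = 2.4
C (Player 2): min(17, 6) = 6
D (Player 2): min(15, 8) = 8
Root (Player 1): max(2.4, 6, 8) = 8

8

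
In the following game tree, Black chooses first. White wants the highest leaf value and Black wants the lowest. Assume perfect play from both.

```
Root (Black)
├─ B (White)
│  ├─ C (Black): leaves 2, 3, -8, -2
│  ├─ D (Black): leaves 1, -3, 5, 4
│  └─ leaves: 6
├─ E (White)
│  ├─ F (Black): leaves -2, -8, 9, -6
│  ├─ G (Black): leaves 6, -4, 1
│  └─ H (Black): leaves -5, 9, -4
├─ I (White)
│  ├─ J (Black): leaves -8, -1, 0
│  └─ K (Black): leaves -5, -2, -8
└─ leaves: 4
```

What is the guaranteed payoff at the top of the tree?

-8

C (Black): min(2, 3, -8, -2) = -8
D (Black): min(1, -3, 5, 4) = -3
B (White): max(-8, -3, 6) = 6
F (Black): min(-2, -8, 9, -6) = -8
G (Black): min(6, -4, 1) = -4
H (Black): min(-5, 9, -4) = -5
E (White): max(-8, -4, -5) = -4
J (Black): min(-8, -1, 0) = -8
K (Black): min(-5, -2, -8) = -8
I (White): max(-8, -8) = -8
Root (Black): min(6, -4, -8, 4) = -8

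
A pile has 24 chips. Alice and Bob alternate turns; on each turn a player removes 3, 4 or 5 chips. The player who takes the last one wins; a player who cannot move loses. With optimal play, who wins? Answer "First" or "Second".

Compute winning (W) and losing (L) positions by backward induction:
i:   0  1  2  3  4  5  6  7  8  9 10 11 12 13 14 15 16 17 18 19 20 21 22 23 24
     L  L  L  W  W  W  W  W  L  L  L  W  W  W  W  W  L  L  L  W  W  W  W  W  L
Position 24 is L, so the second player wins.

Second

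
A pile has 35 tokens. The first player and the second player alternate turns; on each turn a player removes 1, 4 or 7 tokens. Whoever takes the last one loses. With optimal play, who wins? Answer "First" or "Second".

Positions where the player to move wins (W) vs loses (L):
i:   0  1  2  3  4  5  6  7  8  9 10 11 12 13 14 15 16 17 18 19 20 21 22 23 24 25 26 27 28 29 30 31 32 33 34 35
     W  L  W  L  W  W  L  W  W  L  W  L  W  W  L  W  W  L  W  L  W  W  L  W  W  L  W  L  W  W  L  W  W  L  W  L
Position 35 is L, so the second player wins.

Second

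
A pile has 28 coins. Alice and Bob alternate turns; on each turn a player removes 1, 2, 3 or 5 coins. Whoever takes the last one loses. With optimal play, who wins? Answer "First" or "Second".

First

W/L table (W = player to move can force a win):
i:   0  1  2  3  4  5  6  7  8  9 10 11 12 13 14 15 16 17 18 19 20 21 22 23 24 25 26 27 28
     W  L  W  W  W  L  W  W  W  L  W  W  W  L  W  W  W  L  W  W  W  L  W  W  W  L  W  W  W
Position 28 is W, so the first player wins.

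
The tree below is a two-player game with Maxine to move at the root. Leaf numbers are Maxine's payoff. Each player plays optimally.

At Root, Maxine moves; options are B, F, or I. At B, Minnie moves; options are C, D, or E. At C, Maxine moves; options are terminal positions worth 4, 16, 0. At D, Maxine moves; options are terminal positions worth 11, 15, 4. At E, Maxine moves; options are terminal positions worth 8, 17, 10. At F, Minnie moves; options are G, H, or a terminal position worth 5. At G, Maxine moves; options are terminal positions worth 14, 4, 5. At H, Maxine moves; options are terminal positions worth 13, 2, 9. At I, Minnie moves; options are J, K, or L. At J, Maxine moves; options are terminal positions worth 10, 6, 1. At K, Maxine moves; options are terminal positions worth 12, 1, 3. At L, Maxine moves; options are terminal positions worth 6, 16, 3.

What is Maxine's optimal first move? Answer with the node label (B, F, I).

B

C (Maxine): max(4, 16, 0) = 16
D (Maxine): max(11, 15, 4) = 15
E (Maxine): max(8, 17, 10) = 17
B (Minnie): min(16, 15, 17) = 15
G (Maxine): max(14, 4, 5) = 14
H (Maxine): max(13, 2, 9) = 13
F (Minnie): min(14, 13, 5) = 5
J (Maxine): max(10, 6, 1) = 10
K (Maxine): max(12, 1, 3) = 12
L (Maxine): max(6, 16, 3) = 16
I (Minnie): min(10, 12, 16) = 10
Root (Maxine): max(15, 5, 10) = 15
Maxine picks the child with the highest value: B (value 15).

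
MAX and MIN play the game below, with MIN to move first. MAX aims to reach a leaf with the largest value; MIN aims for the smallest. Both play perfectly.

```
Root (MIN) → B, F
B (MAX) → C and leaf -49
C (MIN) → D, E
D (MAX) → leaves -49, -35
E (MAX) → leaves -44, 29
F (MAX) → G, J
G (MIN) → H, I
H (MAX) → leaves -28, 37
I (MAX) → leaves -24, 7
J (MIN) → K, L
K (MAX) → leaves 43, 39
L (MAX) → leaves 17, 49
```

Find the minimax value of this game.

-35

D (MAX): max(-49, -35) = -35
E (MAX): max(-44, 29) = 29
C (MIN): min(-35, 29) = -35
B (MAX): max(-35, -49) = -35
H (MAX): max(-28, 37) = 37
I (MAX): max(-24, 7) = 7
G (MIN): min(37, 7) = 7
K (MAX): max(43, 39) = 43
L (MAX): max(17, 49) = 49
J (MIN): min(43, 49) = 43
F (MAX): max(7, 43) = 43
Root (MIN): min(-35, 43) = -35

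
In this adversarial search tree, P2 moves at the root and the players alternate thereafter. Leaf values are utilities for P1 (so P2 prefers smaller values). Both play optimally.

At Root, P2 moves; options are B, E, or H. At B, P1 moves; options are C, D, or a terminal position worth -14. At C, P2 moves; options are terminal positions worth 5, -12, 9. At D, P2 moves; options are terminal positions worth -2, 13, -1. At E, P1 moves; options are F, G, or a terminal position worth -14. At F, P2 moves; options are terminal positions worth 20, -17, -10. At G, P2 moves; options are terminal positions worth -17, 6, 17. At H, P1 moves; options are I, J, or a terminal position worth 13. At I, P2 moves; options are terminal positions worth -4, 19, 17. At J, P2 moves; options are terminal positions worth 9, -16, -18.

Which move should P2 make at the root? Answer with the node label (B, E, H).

C (P2): min(5, -12, 9) = -12
D (P2): min(-2, 13, -1) = -2
B (P1): max(-12, -2, -14) = -2
F (P2): min(20, -17, -10) = -17
G (P2): min(-17, 6, 17) = -17
E (P1): max(-17, -17, -14) = -14
I (P2): min(-4, 19, 17) = -4
J (P2): min(9, -16, -18) = -18
H (P1): max(-4, -18, 13) = 13
Root (P2): min(-2, -14, 13) = -14
P2 picks the child with the lowest value: E (value -14).

E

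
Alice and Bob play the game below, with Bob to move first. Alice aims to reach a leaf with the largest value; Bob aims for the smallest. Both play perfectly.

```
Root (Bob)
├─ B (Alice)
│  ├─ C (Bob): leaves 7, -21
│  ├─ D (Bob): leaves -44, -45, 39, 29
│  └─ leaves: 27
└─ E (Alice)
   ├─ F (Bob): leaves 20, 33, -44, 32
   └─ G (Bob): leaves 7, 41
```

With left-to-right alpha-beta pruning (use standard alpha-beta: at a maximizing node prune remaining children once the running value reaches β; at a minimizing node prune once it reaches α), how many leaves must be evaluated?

10

C [α=-∞,β=+∞]: v=-21
D [α=-21,β=+∞]: v=-44 after child 1 ≤ α → α-cutoff, skip 3
B [α=-∞,β=+∞]: v=27
F [α=-∞,β=27]: v=-44
G [α=-44,β=27]: v=7
E [α=-∞,β=27]: v=7
Root [α=-∞,β=+∞]: v=7
Leaves evaluated: 10 of 13.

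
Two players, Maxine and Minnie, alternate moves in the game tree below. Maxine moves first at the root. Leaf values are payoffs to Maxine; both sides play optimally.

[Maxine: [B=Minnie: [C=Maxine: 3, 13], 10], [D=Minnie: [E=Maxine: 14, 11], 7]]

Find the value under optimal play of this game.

10

C (Maxine): max(3, 13) = 13
B (Minnie): min(13, 10) = 10
E (Maxine): max(14, 11) = 14
D (Minnie): min(14, 7) = 7
Root (Maxine): max(10, 7) = 10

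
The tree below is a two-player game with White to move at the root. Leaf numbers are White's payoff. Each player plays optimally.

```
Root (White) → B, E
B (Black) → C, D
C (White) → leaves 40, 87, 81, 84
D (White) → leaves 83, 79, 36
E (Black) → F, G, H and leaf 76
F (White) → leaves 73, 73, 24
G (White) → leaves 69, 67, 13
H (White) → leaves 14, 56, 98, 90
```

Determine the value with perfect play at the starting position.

83

C (White): max(40, 87, 81, 84) = 87
D (White): max(83, 79, 36) = 83
B (Black): min(87, 83) = 83
F (White): max(73, 73, 24) = 73
G (White): max(69, 67, 13) = 69
H (White): max(14, 56, 98, 90) = 98
E (Black): min(73, 69, 98, 76) = 69
Root (White): max(83, 69) = 83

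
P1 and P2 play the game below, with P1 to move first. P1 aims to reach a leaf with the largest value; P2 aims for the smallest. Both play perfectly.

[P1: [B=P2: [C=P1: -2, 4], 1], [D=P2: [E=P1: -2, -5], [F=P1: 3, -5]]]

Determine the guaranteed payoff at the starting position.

C (P1): max(-2, 4) = 4
B (P2): min(4, 1) = 1
E (P1): max(-2, -5) = -2
F (P1): max(3, -5) = 3
D (P2): min(-2, 3) = -2
Root (P1): max(1, -2) = 1

1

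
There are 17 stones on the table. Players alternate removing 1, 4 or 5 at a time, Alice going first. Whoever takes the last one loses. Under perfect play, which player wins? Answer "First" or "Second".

Positions where the player to move wins (W) vs loses (L):
i:   0  1  2  3  4  5  6  7  8  9 10 11 12 13 14 15 16 17
     W  L  W  L  W  W  W  W  W  L  W  L  W  W  W  W  W  L
Position 17 is L, so the second player wins.

Second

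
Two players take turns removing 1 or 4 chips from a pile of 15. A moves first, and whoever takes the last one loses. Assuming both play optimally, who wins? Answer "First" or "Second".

First

Compute winning (W) and losing (L) positions by backward induction:
i:   0  1  2  3  4  5  6  7  8  9 10 11 12 13 14 15
     W  L  W  L  W  W  L  W  L  W  W  L  W  L  W  W
Position 15 is W, so the first player wins.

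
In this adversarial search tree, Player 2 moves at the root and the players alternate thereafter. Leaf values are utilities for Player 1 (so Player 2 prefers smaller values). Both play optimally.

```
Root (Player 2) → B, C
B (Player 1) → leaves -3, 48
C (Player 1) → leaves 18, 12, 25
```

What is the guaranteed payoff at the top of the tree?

25

B (Player 1): max(-3, 48) = 48
C (Player 1): max(18, 12, 25) = 25
Root (Player 2): min(48, 25) = 25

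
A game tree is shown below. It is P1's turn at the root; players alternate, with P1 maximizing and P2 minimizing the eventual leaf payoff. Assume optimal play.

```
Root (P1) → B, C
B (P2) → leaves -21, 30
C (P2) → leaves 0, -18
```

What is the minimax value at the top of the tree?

B (P2): min(-21, 30) = -21
C (P2): min(0, -18) = -18
Root (P1): max(-21, -18) = -18

-18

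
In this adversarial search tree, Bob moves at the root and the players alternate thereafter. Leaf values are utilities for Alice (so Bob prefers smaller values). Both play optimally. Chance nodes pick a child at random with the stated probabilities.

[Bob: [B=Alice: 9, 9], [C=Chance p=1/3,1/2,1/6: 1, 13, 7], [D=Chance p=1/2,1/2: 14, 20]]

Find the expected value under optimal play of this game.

8

B (Alice): max(9, 9) = 9
C (Chance): 1/3·1 + 1/2·13 + 1/6·7 = 8
D (Chance): 1/2·14 + 1/2·20 = 17
Root (Bob): min(9, 8, 17) = 8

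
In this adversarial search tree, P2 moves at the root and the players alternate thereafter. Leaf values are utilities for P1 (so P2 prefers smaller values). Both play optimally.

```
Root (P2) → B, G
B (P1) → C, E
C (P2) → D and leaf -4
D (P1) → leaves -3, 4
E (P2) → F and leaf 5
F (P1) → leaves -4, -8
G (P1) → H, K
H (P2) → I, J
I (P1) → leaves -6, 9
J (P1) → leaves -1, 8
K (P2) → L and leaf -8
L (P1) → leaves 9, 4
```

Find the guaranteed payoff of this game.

D (P1): max(-3, 4) = 4
C (P2): min(4, -4) = -4
F (P1): max(-4, -8) = -4
E (P2): min(-4, 5) = -4
B (P1): max(-4, -4) = -4
I (P1): max(-6, 9) = 9
J (P1): max(-1, 8) = 8
H (P2): min(9, 8) = 8
L (P1): max(9, 4) = 9
K (P2): min(9, -8) = -8
G (P1): max(8, -8) = 8
Root (P2): min(-4, 8) = -4

-4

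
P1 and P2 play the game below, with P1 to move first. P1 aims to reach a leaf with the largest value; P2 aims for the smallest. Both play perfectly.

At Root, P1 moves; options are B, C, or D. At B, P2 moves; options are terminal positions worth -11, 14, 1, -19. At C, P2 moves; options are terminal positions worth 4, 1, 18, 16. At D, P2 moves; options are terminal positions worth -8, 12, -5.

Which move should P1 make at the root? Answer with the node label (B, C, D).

B (P2): min(-11, 14, 1, -19) = -19
C (P2): min(4, 1, 18, 16) = 1
D (P2): min(-8, 12, -5) = -8
Root (P1): max(-19, 1, -8) = 1
P1 picks the child with the highest value: C (value 1).

C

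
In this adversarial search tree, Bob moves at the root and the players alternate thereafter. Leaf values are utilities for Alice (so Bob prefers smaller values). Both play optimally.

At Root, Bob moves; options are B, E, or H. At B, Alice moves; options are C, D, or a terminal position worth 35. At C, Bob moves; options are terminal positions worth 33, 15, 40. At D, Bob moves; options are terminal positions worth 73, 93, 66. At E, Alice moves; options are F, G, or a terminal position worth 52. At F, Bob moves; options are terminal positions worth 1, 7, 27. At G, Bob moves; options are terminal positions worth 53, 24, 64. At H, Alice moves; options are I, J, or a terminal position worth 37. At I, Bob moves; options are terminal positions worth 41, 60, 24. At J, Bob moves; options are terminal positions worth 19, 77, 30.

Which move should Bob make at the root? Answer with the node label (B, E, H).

C (Bob): min(33, 15, 40) = 15
D (Bob): min(73, 93, 66) = 66
B (Alice): max(15, 66, 35) = 66
F (Bob): min(1, 7, 27) = 1
G (Bob): min(53, 24, 64) = 24
E (Alice): max(1, 24, 52) = 52
I (Bob): min(41, 60, 24) = 24
J (Bob): min(19, 77, 30) = 19
H (Alice): max(24, 19, 37) = 37
Root (Bob): min(66, 52, 37) = 37
Bob picks the child with the lowest value: H (value 37).

H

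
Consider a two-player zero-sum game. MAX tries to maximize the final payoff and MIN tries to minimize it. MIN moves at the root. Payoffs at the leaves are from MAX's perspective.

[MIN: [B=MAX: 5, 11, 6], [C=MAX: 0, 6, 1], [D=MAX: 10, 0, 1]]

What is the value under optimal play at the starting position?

6

B (MAX): max(5, 11, 6) = 11
C (MAX): max(0, 6, 1) = 6
D (MAX): max(10, 0, 1) = 10
Root (MIN): min(11, 6, 10) = 6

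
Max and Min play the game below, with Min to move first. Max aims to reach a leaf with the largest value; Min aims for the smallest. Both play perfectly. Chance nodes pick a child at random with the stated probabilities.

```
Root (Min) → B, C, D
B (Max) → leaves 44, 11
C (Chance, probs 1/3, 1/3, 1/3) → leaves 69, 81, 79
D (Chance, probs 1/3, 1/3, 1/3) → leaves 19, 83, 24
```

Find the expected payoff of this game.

B (Max): max(44, 11) = 44
C (Chance): 1/3·69 + 1/3·81 + 1/3·79 = 76.33
D (Chance): 1/3·19 + 1/3·83 + 1/3·24 = 42
Root (Min): min(44, 76.33, 42) = 42

42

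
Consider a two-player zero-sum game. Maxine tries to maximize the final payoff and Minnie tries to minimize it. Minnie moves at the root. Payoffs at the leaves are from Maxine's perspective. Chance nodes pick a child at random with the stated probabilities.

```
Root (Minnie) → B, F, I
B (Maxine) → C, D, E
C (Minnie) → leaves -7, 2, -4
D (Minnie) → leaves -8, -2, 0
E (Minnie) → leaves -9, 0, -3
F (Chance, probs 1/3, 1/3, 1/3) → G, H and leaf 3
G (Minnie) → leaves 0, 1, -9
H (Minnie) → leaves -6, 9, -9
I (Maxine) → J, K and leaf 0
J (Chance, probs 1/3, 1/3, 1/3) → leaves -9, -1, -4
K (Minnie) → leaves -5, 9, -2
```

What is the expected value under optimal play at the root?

C (Minnie): min(-7, 2, -4) = -7
D (Minnie): min(-8, -2, 0) = -8
E (Minnie): min(-9, 0, -3) = -9
B (Maxine): max(-7, -8, -9) = -7
G (Minnie): min(0, 1, -9) = -9
H (Minnie): min(-6, 9, -9) = -9
F (Chance): 1/3·-9 + 1/3·-9 + 1/3·3 = -5
J (Chance): 1/3·-9 + 1/3·-1 + 1/3·-4 = -4.67
K (Minnie): min(-5, 9, -2) = -5
I (Maxine): max(-4.67, -5, 0) = 0
Root (Minnie): min(-7, -5, 0) = -7

-7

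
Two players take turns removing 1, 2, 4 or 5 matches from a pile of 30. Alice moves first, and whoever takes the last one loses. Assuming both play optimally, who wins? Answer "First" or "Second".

Compute winning (W) and losing (L) positions by backward induction:
i:   0  1  2  3  4  5  6  7  8  9 10 11 12 13 14 15 16 17 18 19 20 21 22 23 24 25 26 27 28 29 30
     W  L  W  W  L  W  W  L  W  W  L  W  W  L  W  W  L  W  W  L  W  W  L  W  W  L  W  W  L  W  W
Position 30 is W, so the first player wins.

First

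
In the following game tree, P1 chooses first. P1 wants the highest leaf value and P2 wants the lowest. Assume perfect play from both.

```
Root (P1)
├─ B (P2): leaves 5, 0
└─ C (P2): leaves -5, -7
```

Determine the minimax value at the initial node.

B (P2): min(5, 0) = 0
C (P2): min(-5, -7) = -7
Root (P1): max(0, -7) = 0

0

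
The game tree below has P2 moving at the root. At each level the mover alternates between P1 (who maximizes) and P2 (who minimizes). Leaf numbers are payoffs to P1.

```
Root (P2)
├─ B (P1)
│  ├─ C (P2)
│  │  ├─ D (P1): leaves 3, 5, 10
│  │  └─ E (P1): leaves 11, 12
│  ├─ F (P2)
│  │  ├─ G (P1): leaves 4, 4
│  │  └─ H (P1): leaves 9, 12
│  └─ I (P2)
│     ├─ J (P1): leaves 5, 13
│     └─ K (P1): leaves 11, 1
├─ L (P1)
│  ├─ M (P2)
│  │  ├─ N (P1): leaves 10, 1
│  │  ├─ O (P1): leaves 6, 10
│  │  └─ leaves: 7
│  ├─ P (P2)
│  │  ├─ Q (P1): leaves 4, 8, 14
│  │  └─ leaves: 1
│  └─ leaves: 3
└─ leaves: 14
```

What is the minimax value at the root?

D (P1): max(3, 5, 10) = 10
E (P1): max(11, 12) = 12
C (P2): min(10, 12) = 10
G (P1): max(4, 4) = 4
H (P1): max(9, 12) = 12
F (P2): min(4, 12) = 4
J (P1): max(5, 13) = 13
K (P1): max(11, 1) = 11
I (P2): min(13, 11) = 11
B (P1): max(10, 4, 11) = 11
N (P1): max(10, 1) = 10
O (P1): max(6, 10) = 10
M (P2): min(10, 10, 7) = 7
Q (P1): max(4, 8, 14) = 14
P (P2): min(14, 1) = 1
L (P1): max(7, 1, 3) = 7
Root (P2): min(11, 7, 14) = 7

7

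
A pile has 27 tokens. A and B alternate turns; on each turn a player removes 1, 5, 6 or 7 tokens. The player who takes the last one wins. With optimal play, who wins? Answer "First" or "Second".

First

Compute winning (W) and losing (L) positions by backward induction:
i:   0  1  2  3  4  5  6  7  8  9 10 11 12 13 14 15 16 17 18 19 20 21 22 23 24 25 26 27
     L  W  L  W  L  W  W  W  W  W  W  W  L  W  L  W  L  W  W  W  W  W  W  W  L  W  L  W
Position 27 is W, so the first player wins.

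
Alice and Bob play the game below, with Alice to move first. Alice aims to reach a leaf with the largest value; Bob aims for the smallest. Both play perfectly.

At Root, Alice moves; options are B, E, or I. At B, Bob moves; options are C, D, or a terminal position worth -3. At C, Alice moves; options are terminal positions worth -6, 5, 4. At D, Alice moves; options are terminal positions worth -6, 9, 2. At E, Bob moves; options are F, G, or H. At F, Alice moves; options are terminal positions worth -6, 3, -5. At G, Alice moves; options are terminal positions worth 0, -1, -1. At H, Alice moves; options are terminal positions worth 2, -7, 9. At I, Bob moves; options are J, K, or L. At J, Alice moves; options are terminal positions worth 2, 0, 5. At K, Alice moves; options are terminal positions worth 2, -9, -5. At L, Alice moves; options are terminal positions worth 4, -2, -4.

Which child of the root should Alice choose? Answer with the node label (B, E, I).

C (Alice): max(-6, 5, 4) = 5
D (Alice): max(-6, 9, 2) = 9
B (Bob): min(5, 9, -3) = -3
F (Alice): max(-6, 3, -5) = 3
G (Alice): max(0, -1, -1) = 0
H (Alice): max(2, -7, 9) = 9
E (Bob): min(3, 0, 9) = 0
J (Alice): max(2, 0, 5) = 5
K (Alice): max(2, -9, -5) = 2
L (Alice): max(4, -2, -4) = 4
I (Bob): min(5, 2, 4) = 2
Root (Alice): max(-3, 0, 2) = 2
Alice picks the child with the highest value: I (value 2).

I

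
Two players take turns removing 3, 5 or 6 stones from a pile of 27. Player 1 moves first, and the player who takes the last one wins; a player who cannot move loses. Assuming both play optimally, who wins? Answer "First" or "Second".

i:   0  1  2  3  4  5  6  7  8  9 10 11 12 13 14 15 16 17 18 19 20 21 22 23 24 25 26 27
     L  L  L  W  W  W  W  W  W  L  L  L  W  W  W  W  W  W  L  L  L  W  W  W  W  W  W  L
Position 27 is L, so the second player wins.

Second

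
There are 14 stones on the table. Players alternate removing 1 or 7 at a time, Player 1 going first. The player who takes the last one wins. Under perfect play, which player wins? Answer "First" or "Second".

Second

Positions where the player to move wins (W) vs loses (L):
i:   0  1  2  3  4  5  6  7  8  9 10 11 12 13 14
     L  W  L  W  L  W  L  W  L  W  L  W  L  W  L
Position 14 is L, so the second player wins.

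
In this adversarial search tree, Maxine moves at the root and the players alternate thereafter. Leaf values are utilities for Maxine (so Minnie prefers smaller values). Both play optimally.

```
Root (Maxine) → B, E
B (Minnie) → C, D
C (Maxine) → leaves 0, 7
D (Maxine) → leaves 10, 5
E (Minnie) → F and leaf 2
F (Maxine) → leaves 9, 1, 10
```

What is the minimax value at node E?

2

F: max(9, 1, 10) = 10
E: min(10, 2) = 2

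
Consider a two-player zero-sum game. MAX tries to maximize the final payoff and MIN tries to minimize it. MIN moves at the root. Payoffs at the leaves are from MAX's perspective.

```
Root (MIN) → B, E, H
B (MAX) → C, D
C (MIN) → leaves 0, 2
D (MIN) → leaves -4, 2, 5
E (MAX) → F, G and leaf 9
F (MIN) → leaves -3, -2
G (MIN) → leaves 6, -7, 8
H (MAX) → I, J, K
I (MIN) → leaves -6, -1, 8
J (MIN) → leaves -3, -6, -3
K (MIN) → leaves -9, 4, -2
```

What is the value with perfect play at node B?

0

C: min(0, 2) = 0
D: min(-4, 2, 5) = -4
B: max(0, -4) = 0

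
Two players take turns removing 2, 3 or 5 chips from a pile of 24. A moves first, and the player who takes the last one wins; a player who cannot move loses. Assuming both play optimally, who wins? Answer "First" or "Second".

First

Compute winning (W) and losing (L) positions by backward induction:
i:   0  1  2  3  4  5  6  7  8  9 10 11 12 13 14 15 16 17 18 19 20 21 22 23 24
     L  L  W  W  W  W  W  L  L  W  W  W  W  W  L  L  W  W  W  W  W  L  L  W  W
Position 24 is W, so the first player wins.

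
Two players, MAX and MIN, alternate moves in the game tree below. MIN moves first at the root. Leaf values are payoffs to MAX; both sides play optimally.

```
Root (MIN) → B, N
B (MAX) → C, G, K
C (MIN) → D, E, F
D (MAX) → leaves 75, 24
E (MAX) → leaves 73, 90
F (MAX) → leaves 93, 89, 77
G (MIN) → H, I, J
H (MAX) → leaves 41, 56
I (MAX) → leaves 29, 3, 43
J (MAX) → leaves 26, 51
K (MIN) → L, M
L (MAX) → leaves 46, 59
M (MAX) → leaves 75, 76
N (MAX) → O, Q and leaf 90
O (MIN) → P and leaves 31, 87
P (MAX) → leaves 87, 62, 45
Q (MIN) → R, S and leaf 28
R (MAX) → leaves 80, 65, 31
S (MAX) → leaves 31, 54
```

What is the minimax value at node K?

L: max(46, 59) = 59
M: max(75, 76) = 76
K: min(59, 76) = 59

59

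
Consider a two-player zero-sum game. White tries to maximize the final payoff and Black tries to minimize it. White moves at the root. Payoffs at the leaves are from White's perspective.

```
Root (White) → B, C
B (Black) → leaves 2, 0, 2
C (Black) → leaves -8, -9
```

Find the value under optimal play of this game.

B (Black): min(2, 0, 2) = 0
C (Black): min(-8, -9) = -9
Root (White): max(0, -9) = 0

0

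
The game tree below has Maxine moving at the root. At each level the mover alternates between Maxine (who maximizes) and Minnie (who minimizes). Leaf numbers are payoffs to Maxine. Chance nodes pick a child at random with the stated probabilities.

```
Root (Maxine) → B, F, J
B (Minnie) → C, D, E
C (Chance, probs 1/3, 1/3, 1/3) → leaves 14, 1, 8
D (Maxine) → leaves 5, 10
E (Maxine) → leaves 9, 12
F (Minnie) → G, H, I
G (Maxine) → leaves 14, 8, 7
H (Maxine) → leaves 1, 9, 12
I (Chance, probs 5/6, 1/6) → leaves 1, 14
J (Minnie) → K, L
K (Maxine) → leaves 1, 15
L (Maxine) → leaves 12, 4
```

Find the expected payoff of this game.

12

C (Chance): 1/3·14 + 1/3·1 + 1/3·8 = 7.67
D (Maxine): max(5, 10) = 10
E (Maxine): max(9, 12) = 12
B (Minnie): min(7.67, 10, 12) = 7.67
G (Maxine): max(14, 8, 7) = 14
H (Maxine): max(1, 9, 12) = 12
I (Chance): 5/6·1 + 1/6·14 = 3.17
F (Minnie): min(14, 12, 3.17) = 3.17
K (Maxine): max(1, 15) = 15
L (Maxine): max(12, 4) = 12
J (Minnie): min(15, 12) = 12
Root (Maxine): max(7.67, 3.17, 12) = 12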